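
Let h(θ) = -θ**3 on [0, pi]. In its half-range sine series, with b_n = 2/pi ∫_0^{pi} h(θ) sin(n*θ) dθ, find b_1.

12 - 2*pi**2

b_1 = 2/pi ∫_0^{pi} (-θ**3) sin(θ) dθ.
Integrating by parts three times (tabular method), an antiderivative of (-θ**3) sin(θ) is θ**3*cos(θ) - 3*θ**2*sin(θ) - 6*θ*cos(θ) + 6*sin(θ); evaluating from 0 to pi: ∫_{0}^{pi} (-θ**3) sin(θ) dθ = (pi*(6 - pi**2)) - (0) = pi*(6 - pi**2).
Hence b_1 = (2/pi)·(pi*(6 - pi**2)) = 12 - 2*pi**2.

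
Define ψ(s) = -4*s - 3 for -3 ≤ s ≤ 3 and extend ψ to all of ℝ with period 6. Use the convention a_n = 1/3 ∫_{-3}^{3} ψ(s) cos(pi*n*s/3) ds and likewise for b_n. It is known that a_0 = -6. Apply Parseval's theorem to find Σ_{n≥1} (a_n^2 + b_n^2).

96

Parseval: a_0^2/2 + Σ_{n≥1} (a_n^2+b_n^2) = 1/3 ∫_{-3}^{3} ψ(s)^2 ds = 114.
Subtract a_0^2/2 = 18: Σ (a_n^2+b_n^2) = 96.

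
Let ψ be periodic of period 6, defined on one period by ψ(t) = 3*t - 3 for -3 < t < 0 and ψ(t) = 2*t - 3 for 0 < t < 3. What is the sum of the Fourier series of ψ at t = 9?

-9/2

t = 9 differs from t = 3 by 1 full period(s), and the series is 6-periodic.
At t = 3 the one-sided limits are ψ(3^-) = 3 and ψ(3^+) = -12.
By Dirichlet's theorem the series converges to their average, [(3) + (-12)]/2 = -9/2.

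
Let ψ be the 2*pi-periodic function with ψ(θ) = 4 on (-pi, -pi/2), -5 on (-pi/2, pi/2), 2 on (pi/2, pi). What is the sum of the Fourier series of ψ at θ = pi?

3

At θ = pi the one-sided limits are ψ(pi^-) = 2 and ψ(pi^+) = 4.
By Dirichlet's theorem the series converges to their average, [(2) + (4)]/2 = 3.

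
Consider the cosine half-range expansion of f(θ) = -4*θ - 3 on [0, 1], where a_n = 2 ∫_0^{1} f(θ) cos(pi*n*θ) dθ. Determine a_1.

a_1 = 2 ∫_0^{1} (-4*θ - 3) cos(pi*θ) dθ.
Integrating by parts (boundary term plus one more integral), an antiderivative of (-4*θ - 3) cos(pi*θ) is -4*θ*sin(pi*θ)/pi - 3*sin(pi*θ)/pi - 4*cos(pi*θ)/pi**2; evaluating from 0 to 1: ∫_{0}^{1} (-4*θ - 3) cos(pi*θ) dθ = (4/pi**2) - (-4/pi**2) = 8/pi**2.
Hence a_1 = 2·(8/pi**2) = 16/pi**2.

16/pi**2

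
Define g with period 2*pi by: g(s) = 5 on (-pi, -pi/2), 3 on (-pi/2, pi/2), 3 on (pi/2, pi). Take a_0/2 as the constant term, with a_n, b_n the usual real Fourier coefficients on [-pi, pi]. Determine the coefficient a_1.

a_1 = 1/pi ∫_{-pi}^{pi} g(s) cos(s) ds.
Split the integral at the breakpoints.
Directly, an antiderivative of (5) cos(s) is 5*sin(s); evaluating from -pi to -pi/2: ∫_{-pi}^{-pi/2} (5) cos(s) ds = (-5) - (0) = -5.
Directly, an antiderivative of (3) cos(s) is 3*sin(s); evaluating from -pi/2 to pi/2: ∫_{-pi/2}^{pi/2} (3) cos(s) ds = (3) - (-3) = 6.
Directly, an antiderivative of (3) cos(s) is 3*sin(s); evaluating from pi/2 to pi: ∫_{pi/2}^{pi} (3) cos(s) ds = (0) - (3) = -3.
Summing the pieces and multiplying by (1/pi) gives a_1 = -2/pi.

-2/pi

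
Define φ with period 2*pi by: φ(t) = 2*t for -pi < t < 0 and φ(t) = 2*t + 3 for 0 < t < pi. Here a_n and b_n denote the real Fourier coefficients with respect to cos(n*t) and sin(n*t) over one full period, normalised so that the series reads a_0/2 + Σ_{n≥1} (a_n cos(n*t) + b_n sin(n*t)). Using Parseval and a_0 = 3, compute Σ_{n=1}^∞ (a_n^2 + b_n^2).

9/2 + 6*pi + 8*pi**2/3

Parseval: a_0^2/2 + Σ_{n≥1} (a_n^2+b_n^2) = 1/pi ∫_{-pi}^{pi} φ(t)^2 dt = 9 + 6*pi + 8*pi**2/3.
Subtract a_0^2/2 = 9/2: Σ (a_n^2+b_n^2) = 9/2 + 6*pi + 8*pi**2/3.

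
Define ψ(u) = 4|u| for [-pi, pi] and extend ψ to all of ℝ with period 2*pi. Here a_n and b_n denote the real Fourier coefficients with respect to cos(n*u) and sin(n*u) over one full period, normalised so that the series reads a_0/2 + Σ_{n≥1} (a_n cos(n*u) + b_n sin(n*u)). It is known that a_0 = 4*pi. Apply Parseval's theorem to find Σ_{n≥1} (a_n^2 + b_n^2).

8*pi**2/3

Parseval: a_0^2/2 + Σ_{n≥1} (a_n^2+b_n^2) = 1/pi ∫_{-pi}^{pi} ψ(u)^2 du = 32*pi**2/3.
Subtract a_0^2/2 = 8*pi**2: Σ (a_n^2+b_n^2) = 8*pi**2/3.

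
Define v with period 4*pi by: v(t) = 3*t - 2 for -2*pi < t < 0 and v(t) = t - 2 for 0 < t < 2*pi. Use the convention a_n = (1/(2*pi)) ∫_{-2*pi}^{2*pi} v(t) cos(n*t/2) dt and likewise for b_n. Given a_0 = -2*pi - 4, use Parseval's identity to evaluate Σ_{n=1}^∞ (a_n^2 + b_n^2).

34*pi**2/3

Parseval: a_0^2/2 + Σ_{n≥1} (a_n^2+b_n^2) = (1/(2*pi)) ∫_{-2*pi}^{2*pi} v(t)^2 dt = 8 + 8*pi + 40*pi**2/3.
Subtract a_0^2/2 = 2*(2 + pi)**2: Σ (a_n^2+b_n^2) = 34*pi**2/3.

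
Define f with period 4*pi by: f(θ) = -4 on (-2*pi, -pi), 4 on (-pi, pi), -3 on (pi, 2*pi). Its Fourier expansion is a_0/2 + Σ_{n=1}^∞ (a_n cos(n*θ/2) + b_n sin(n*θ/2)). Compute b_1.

1/pi

b_1 = (1/(2*pi)) ∫_{-2*pi}^{2*pi} f(θ) sin(θ/2) dθ.
Split the integral at the breakpoints.
Directly, an antiderivative of (-4) sin(θ/2) is 8*cos(θ/2); evaluating from -2*pi to -pi: ∫_{-2*pi}^{-pi} (-4) sin(θ/2) dθ = (0) - (-8) = 8.
Directly, an antiderivative of (4) sin(θ/2) is -8*cos(θ/2); evaluating from -pi to pi: ∫_{-pi}^{pi} (4) sin(θ/2) dθ = (0) - (0) = 0.
Directly, an antiderivative of (-3) sin(θ/2) is 6*cos(θ/2); evaluating from pi to 2*pi: ∫_{pi}^{2*pi} (-3) sin(θ/2) dθ = (-6) - (0) = -6.
Summing the pieces and multiplying by (1/(2*pi)) gives b_1 = 1/pi.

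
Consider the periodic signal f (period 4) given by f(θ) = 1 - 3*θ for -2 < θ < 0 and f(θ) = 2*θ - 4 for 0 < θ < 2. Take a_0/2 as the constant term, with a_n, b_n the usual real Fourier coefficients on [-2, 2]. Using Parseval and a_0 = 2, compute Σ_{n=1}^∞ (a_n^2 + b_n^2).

67/3

Parseval: a_0^2/2 + Σ_{n≥1} (a_n^2+b_n^2) = 1/2 ∫_{-2}^{2} f(θ)^2 dθ = 73/3.
Subtract a_0^2/2 = 2: Σ (a_n^2+b_n^2) = 67/3.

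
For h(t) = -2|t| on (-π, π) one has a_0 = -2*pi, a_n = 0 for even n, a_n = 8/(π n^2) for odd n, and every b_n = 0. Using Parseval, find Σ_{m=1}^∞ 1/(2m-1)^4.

pi**4/96

Parseval: a_0^2/2 + Σ a_n^2 = (1/π) ∫_{-π}^{π} h(t)^2 dt = 8*pi**2/3.
Subtract a_0^2/2 = 2*pi**2: Σ a_n^2 = 2*pi**2/3.
Only odd n contribute, with a_n^2 = 64/(π^2 n^4), so Σ_{m≥1} 1/(2m-1)^4 = π^2·(2*pi**2/3)/64 = pi**4/96.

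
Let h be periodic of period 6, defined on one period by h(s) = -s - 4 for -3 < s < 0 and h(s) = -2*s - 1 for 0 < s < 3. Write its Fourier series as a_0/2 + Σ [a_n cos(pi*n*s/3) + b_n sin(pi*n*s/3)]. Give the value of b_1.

-3/pi

b_1 = 1/3 ∫_{-3}^{3} h(s) sin(pi*s/3) ds.
Split the integral at the breakpoints.
Integrating by parts (boundary term plus one more integral), an antiderivative of (-s - 4) sin(pi*s/3) is 3*s*cos(pi*s/3)/pi - 9*sin(pi*s/3)/pi**2 + 12*cos(pi*s/3)/pi; evaluating from -3 to 0: ∫_{-3}^{0} (-s - 4) sin(pi*s/3) ds = (12/pi) - (-3/pi) = 15/pi.
Integrating by parts (boundary term plus one more integral), an antiderivative of (-2*s - 1) sin(pi*s/3) is 6*s*cos(pi*s/3)/pi - 18*sin(pi*s/3)/pi**2 + 3*cos(pi*s/3)/pi; evaluating from 0 to 3: ∫_{0}^{3} (-2*s - 1) sin(pi*s/3) ds = (-21/pi) - (3/pi) = -24/pi.
Summing the pieces and multiplying by (1/3) gives b_1 = -3/pi.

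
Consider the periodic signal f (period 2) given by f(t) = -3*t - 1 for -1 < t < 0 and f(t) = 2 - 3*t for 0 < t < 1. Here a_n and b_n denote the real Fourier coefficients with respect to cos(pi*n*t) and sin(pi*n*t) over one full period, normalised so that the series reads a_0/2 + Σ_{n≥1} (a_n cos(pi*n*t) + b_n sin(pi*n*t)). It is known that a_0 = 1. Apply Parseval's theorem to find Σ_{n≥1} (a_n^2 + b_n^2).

Parseval: a_0^2/2 + Σ_{n≥1} (a_n^2+b_n^2) = ∫_{-1}^{1} f(t)^2 dt = 2.
Subtract a_0^2/2 = 1/2: Σ (a_n^2+b_n^2) = 3/2.

3/2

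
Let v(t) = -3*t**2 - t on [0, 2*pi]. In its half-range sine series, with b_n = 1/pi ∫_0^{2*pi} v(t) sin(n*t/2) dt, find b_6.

2/3 + 4*pi

b_6 = 1/pi ∫_0^{2*pi} (-3*t**2 - t) sin(3*t) dt.
Integrating by parts twice (tabular method), an antiderivative of (-3*t**2 - t) sin(3*t) is t**2*cos(3*t) - 2*t*sin(3*t)/3 + t*cos(3*t)/3 - sin(3*t)/9 - 2*cos(3*t)/9; evaluating from 0 to 2*pi: ∫_{0}^{2*pi} (-3*t**2 - t) sin(3*t) dt = (-2/9 + 2*pi/3 + 4*pi**2) - (-2/9) = 2*pi*(1 + 6*pi)/3.
Hence b_6 = (1/pi)·(2*pi*(1 + 6*pi)/3) = 2/3 + 4*pi.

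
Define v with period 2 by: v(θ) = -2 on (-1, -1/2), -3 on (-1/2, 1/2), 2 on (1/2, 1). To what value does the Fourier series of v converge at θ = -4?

θ = -4 differs from θ = 0 by -2 full period(s), and the series is 2-periodic.
v is continuous at θ = 0 with value -3, so the series converges to -3 there.

-3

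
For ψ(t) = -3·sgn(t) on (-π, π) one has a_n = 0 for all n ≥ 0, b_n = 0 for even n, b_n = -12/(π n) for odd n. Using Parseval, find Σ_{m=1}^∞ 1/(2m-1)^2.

pi**2/8

Parseval: Σ b_n^2 = (1/π) ∫_{-π}^{π} ψ(t)^2 dt = 18.
Only odd n contribute, with b_n^2 = 144/(π^2 n^2), so Σ_{m≥1} 1/(2m-1)^2 = π^2·(18)/144 = pi**2/8.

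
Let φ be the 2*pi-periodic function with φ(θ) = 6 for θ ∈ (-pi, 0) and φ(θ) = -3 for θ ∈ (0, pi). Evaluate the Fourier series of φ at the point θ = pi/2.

φ is continuous at θ = pi/2 with value -3, so the series converges to -3 there.

-3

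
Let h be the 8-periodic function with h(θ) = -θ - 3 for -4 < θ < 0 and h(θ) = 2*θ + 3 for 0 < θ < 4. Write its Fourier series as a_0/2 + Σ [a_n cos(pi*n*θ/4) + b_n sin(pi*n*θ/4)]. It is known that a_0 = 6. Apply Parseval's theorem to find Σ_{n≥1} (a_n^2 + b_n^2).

Parseval: a_0^2/2 + Σ_{n≥1} (a_n^2+b_n^2) = 1/4 ∫_{-4}^{4} h(θ)^2 dθ = 170/3.
Subtract a_0^2/2 = 18: Σ (a_n^2+b_n^2) = 116/3.

116/3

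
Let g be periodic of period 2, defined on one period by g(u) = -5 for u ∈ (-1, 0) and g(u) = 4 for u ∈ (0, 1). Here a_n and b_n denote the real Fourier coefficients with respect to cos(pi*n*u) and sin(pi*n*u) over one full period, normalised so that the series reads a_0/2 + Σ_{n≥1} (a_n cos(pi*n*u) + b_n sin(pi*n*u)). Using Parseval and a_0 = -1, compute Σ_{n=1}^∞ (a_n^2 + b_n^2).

81/2

Parseval: a_0^2/2 + Σ_{n≥1} (a_n^2+b_n^2) = ∫_{-1}^{1} g(u)^2 du = 41.
Subtract a_0^2/2 = 1/2: Σ (a_n^2+b_n^2) = 81/2.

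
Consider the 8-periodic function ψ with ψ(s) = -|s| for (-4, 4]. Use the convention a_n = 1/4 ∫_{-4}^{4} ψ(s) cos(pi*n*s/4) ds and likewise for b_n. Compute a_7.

16/(49*pi**2)

a_7 = 1/4 ∫_{-4}^{4} ψ(s) cos(7*pi*s/4) ds.
ψ is even and cos(7*pi*s/4) is even, so the integrand is even and a_7 = 1/2 ∫_0^{4} ψ(s) cos(7*pi*s/4) ds.
Integrating by parts (boundary term plus one more integral), an antiderivative of (-s) cos(7*pi*s/4) is -4*s*sin(7*pi*s/4)/(7*pi) - 16*cos(7*pi*s/4)/(49*pi**2); evaluating from 0 to 4: ∫_{0}^{4} (-s) cos(7*pi*s/4) ds = (16/(49*pi**2)) - (-16/(49*pi**2)) = 32/(49*pi**2).
Hence a_7 = (1/2)·(32/(49*pi**2)) = 16/(49*pi**2).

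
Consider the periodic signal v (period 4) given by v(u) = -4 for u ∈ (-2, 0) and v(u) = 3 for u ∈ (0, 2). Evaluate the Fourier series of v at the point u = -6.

u = -6 differs from u = 2 by -2 full period(s), and the series is 4-periodic.
At u = 2 the one-sided limits are v(2^-) = 3 and v(2^+) = -4.
By Dirichlet's theorem the series converges to their average, [(3) + (-4)]/2 = -1/2.

-1/2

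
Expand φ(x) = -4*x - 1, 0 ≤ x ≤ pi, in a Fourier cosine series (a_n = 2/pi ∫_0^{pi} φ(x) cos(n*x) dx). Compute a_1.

a_1 = 2/pi ∫_0^{pi} (-4*x - 1) cos(x) dx.
Integrating by parts (boundary term plus one more integral), an antiderivative of (-4*x - 1) cos(x) is -4*x*sin(x) - sin(x) - 4*cos(x); evaluating from 0 to pi: ∫_{0}^{pi} (-4*x - 1) cos(x) dx = (4) - (-4) = 8.
Hence a_1 = (2/pi)·(8) = 16/pi.

16/pi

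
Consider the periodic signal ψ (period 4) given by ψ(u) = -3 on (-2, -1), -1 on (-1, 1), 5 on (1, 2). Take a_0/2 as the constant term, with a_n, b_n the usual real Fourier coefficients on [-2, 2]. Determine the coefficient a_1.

-4/pi

a_1 = 1/2 ∫_{-2}^{2} ψ(u) cos(pi*u/2) du.
Split the integral at the breakpoints.
Directly, an antiderivative of (-3) cos(pi*u/2) is -6*sin(pi*u/2)/pi; evaluating from -2 to -1: ∫_{-2}^{-1} (-3) cos(pi*u/2) du = (6/pi) - (0) = 6/pi.
Directly, an antiderivative of (-1) cos(pi*u/2) is -2*sin(pi*u/2)/pi; evaluating from -1 to 1: ∫_{-1}^{1} (-1) cos(pi*u/2) du = (-2/pi) - (2/pi) = -4/pi.
Directly, an antiderivative of (5) cos(pi*u/2) is 10*sin(pi*u/2)/pi; evaluating from 1 to 2: ∫_{1}^{2} (5) cos(pi*u/2) du = (0) - (10/pi) = -10/pi.
Summing the pieces and multiplying by (1/2) gives a_1 = -4/pi.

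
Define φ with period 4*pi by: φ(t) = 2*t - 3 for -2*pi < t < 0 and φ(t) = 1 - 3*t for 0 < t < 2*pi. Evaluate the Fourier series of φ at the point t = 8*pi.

-1

t = 8*pi differs from t = 0 by 2 full period(s), and the series is 4*pi-periodic.
At t = 0 the one-sided limits are φ(0^-) = -3 and φ(0^+) = 1.
By Dirichlet's theorem the series converges to their average, [(-3) + (1)]/2 = -1.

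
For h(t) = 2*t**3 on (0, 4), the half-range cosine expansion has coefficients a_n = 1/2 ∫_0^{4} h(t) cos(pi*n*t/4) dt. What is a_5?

a_5 = 1/2 ∫_0^{4} (2*t**3) cos(5*pi*t/4) dt.
Integrating by parts three times (tabular method), an antiderivative of (2*t**3) cos(5*pi*t/4) is 8*t**3*sin(5*pi*t/4)/(5*pi) + 96*t**2*cos(5*pi*t/4)/(25*pi**2) - 768*t*sin(5*pi*t/4)/(125*pi**3) - 3072*cos(5*pi*t/4)/(625*pi**4); evaluating from 0 to 4: ∫_{0}^{4} (2*t**3) cos(5*pi*t/4) dt = (1536*(2 - 25*pi**2)/(625*pi**4)) - (-3072/(625*pi**4)) = 1536*(4 - 25*pi**2)/(625*pi**4).
Hence a_5 = (1/2)·(1536*(4 - 25*pi**2)/(625*pi**4)) = 768*(4 - 25*pi**2)/(625*pi**4).

768*(4 - 25*pi**2)/(625*pi**4)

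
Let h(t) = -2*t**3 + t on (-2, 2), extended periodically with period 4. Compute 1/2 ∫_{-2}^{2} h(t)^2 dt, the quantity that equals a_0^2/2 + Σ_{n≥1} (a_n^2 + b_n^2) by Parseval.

1/2 ∫_{-2}^{2} h(t)^2 dt = 1/2 · (10544/105) = 5272/105.

5272/105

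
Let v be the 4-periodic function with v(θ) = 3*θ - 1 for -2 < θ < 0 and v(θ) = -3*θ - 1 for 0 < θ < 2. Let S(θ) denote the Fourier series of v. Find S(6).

-7

θ = 6 differs from θ = -2 by 2 full period(s), and the series is 4-periodic.
v is continuous at θ = -2 with value -7, so the series converges to -7 there.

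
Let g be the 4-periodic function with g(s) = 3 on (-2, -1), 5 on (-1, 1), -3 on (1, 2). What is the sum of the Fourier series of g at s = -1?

At s = -1 the one-sided limits are g(-1^-) = 3 and g(-1^+) = 5.
By Dirichlet's theorem the series converges to their average, [(3) + (5)]/2 = 4.

4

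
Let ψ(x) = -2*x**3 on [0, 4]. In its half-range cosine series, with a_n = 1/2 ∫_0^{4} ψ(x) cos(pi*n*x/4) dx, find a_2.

a_2 = 1/2 ∫_0^{4} (-2*x**3) cos(pi*x/2) dx.
Integrating by parts three times (tabular method), an antiderivative of (-2*x**3) cos(pi*x/2) is -4*x**3*sin(pi*x/2)/pi - 24*x**2*cos(pi*x/2)/pi**2 + 96*x*sin(pi*x/2)/pi**3 + 192*cos(pi*x/2)/pi**4; evaluating from 0 to 4: ∫_{0}^{4} (-2*x**3) cos(pi*x/2) dx = (192*(1 - 2*pi**2)/pi**4) - (192/pi**4) = -384/pi**2.
Hence a_2 = (1/2)·(-384/pi**2) = -192/pi**2.

-192/pi**2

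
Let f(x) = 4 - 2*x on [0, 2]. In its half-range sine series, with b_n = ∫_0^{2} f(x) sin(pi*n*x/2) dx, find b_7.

b_7 = ∫_0^{2} (4 - 2*x) sin(7*pi*x/2) dx.
Integrating by parts (boundary term plus one more integral), an antiderivative of (4 - 2*x) sin(7*pi*x/2) is 4*x*cos(7*pi*x/2)/(7*pi) - 8*sin(7*pi*x/2)/(49*pi**2) - 8*cos(7*pi*x/2)/(7*pi); evaluating from 0 to 2: ∫_{0}^{2} (4 - 2*x) sin(7*pi*x/2) dx = (0) - (-8/(7*pi)) = 8/(7*pi).
Hence b_7 = 8/(7*pi).

8/(7*pi)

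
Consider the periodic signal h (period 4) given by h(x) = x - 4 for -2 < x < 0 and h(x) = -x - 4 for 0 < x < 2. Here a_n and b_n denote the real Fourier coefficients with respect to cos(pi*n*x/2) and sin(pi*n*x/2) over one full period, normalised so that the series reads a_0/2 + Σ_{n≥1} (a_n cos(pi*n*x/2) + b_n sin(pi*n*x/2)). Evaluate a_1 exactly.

a_1 = 1/2 ∫_{-2}^{2} h(x) cos(pi*x/2) dx.
h is even and cos(pi*x/2) is even, so the integrand is even and a_1 = ∫_0^{2} h(x) cos(pi*x/2) dx.
Integrating by parts (boundary term plus one more integral), an antiderivative of (-x - 4) cos(pi*x/2) is -2*x*sin(pi*x/2)/pi - 8*sin(pi*x/2)/pi - 4*cos(pi*x/2)/pi**2; evaluating from 0 to 2: ∫_{0}^{2} (-x - 4) cos(pi*x/2) dx = (4/pi**2) - (-4/pi**2) = 8/pi**2.
Hence a_1 = 8/pi**2.

8/pi**2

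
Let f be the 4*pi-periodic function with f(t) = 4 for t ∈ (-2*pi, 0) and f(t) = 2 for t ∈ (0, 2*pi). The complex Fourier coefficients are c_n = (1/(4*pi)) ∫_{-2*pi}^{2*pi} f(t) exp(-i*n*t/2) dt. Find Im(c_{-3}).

Since f is real-valued, Im(c_{-3}) = -(1/(4*pi)) ∫_{-2*pi}^{2*pi} f(t) sin(-3*t/2) dt = b_{3}/2.
Split the integral at the breakpoints.
Directly, an antiderivative of (4) sin(-3*t/2) is 8*cos(3*t/2)/3; evaluating from -2*pi to 0: ∫_{-2*pi}^{0} (4) sin(-3*t/2) dt = (8/3) - (-8/3) = 16/3.
Directly, an antiderivative of (2) sin(-3*t/2) is 4*cos(3*t/2)/3; evaluating from 0 to 2*pi: ∫_{0}^{2*pi} (2) sin(-3*t/2) dt = (-4/3) - (4/3) = -8/3.
So ∫_{-2*pi}^{2*pi} f(t) sin(-3*t/2) dt = 8/3.
Hence Im(c_{-3}) = (-1/(4*pi))·(8/3) = -2/(3*pi).

-2/(3*pi)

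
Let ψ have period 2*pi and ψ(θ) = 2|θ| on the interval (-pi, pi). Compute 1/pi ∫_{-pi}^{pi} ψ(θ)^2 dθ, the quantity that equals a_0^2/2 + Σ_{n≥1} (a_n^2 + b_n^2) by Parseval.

1/pi ∫_{-pi}^{pi} ψ(θ)^2 dθ = 1/pi · (8*pi**3/3) = 8*pi**2/3.

8*pi**2/3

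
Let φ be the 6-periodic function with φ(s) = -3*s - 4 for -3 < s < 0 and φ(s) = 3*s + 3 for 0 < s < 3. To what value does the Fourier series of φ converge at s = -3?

s = -3 differs from s = 3 by -1 full period(s), and the series is 6-periodic.
At s = 3 the one-sided limits are φ(3^-) = 12 and φ(3^+) = 5.
By Dirichlet's theorem the series converges to their average, [(12) + (5)]/2 = 17/2.

17/2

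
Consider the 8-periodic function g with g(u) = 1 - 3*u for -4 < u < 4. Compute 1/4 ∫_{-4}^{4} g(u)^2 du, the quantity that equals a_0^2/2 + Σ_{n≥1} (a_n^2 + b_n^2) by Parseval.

98

1/4 ∫_{-4}^{4} g(u)^2 du = 1/4 · (392) = 98.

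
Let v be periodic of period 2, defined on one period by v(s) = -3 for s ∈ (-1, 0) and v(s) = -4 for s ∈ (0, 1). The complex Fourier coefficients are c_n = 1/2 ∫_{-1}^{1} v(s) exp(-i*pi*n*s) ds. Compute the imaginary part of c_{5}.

1/(5*pi)

Since v is real-valued, Im(c_{5}) = -1/2 ∫_{-1}^{1} v(s) sin(5*pi*s) ds = -b_{5}/2.
Split the integral at the breakpoints.
Directly, an antiderivative of (-3) sin(5*pi*s) is 3*cos(5*pi*s)/(5*pi); evaluating from -1 to 0: ∫_{-1}^{0} (-3) sin(5*pi*s) ds = (3/(5*pi)) - (-3/(5*pi)) = 6/(5*pi).
Directly, an antiderivative of (-4) sin(5*pi*s) is 4*cos(5*pi*s)/(5*pi); evaluating from 0 to 1: ∫_{0}^{1} (-4) sin(5*pi*s) ds = (-4/(5*pi)) - (4/(5*pi)) = -8/(5*pi).
So ∫_{-1}^{1} v(s) sin(5*pi*s) ds = -2/(5*pi).
Hence Im(c_{5}) = (-1/2)·(-2/(5*pi)) = 1/(5*pi).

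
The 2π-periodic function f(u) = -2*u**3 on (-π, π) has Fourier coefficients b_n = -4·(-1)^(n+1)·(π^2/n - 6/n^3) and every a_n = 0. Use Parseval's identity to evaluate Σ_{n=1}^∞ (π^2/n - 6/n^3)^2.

pi**6/14

Parseval: Σ b_n^2 = (1/π) ∫_{-π}^{π} f(u)^2 du = 8*pi**6/7.
b_n^2 = 16·(π^2/n - 6/n^3)^2, so the sum equals (8*pi**6/7)/16 = pi**6/14.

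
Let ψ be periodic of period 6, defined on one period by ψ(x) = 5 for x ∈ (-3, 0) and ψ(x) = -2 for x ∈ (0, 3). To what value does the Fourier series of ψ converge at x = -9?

x = -9 differs from x = -3 by -1 full period(s), and the series is 6-periodic.
At x = -3 the one-sided limits are ψ(-3^-) = -2 and ψ(-3^+) = 5.
By Dirichlet's theorem the series converges to their average, [(-2) + (5)]/2 = 3/2.

3/2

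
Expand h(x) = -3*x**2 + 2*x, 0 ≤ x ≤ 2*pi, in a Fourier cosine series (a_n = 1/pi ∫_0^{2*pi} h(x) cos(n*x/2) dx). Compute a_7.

a_7 = 1/pi ∫_0^{2*pi} (-3*x**2 + 2*x) cos(7*x/2) dx.
Integrating by parts twice (tabular method), an antiderivative of (-3*x**2 + 2*x) cos(7*x/2) is -6*x**2*sin(7*x/2)/7 + 4*x*sin(7*x/2)/7 - 24*x*cos(7*x/2)/49 + 48*sin(7*x/2)/343 + 8*cos(7*x/2)/49; evaluating from 0 to 2*pi: ∫_{0}^{2*pi} (-3*x**2 + 2*x) cos(7*x/2) dx = (-8/49 + 48*pi/49) - (8/49) = -16/49 + 48*pi/49.
Hence a_7 = (1/pi)·(-16/49 + 48*pi/49) = 16*(-1 + 3*pi)/(49*pi).

16*(-1 + 3*pi)/(49*pi)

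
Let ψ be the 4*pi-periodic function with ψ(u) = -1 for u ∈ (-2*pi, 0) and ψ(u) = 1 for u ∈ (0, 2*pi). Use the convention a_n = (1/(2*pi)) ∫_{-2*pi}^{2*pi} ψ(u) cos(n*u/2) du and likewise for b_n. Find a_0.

a_0 = (1/(2*pi)) ∫_{-2*pi}^{2*pi} ψ(u) du = (1/(2*pi)) · (0) = 0.

0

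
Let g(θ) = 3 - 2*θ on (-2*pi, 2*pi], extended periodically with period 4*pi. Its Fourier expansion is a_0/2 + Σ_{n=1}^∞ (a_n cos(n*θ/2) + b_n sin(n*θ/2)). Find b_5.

b_5 = (1/(2*pi)) ∫_{-2*pi}^{2*pi} g(θ) sin(5*θ/2) dθ.
Integrating by parts (boundary term plus one more integral), an antiderivative of (3 - 2*θ) sin(5*θ/2) is 4*θ*cos(5*θ/2)/5 - 8*sin(5*θ/2)/25 - 6*cos(5*θ/2)/5; evaluating from -2*pi to 2*pi: ∫_{-2*pi}^{2*pi} (3 - 2*θ) sin(5*θ/2) dθ = (6/5 - 8*pi/5) - (6/5 + 8*pi/5) = -16*pi/5.
Hence b_5 = (1/(2*pi))·(-16*pi/5) = -8/5.

-8/5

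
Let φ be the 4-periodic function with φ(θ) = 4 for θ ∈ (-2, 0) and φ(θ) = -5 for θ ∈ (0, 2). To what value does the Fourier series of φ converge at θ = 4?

-1/2

θ = 4 differs from θ = 0 by 1 full period(s), and the series is 4-periodic.
At θ = 0 the one-sided limits are φ(0^-) = 4 and φ(0^+) = -5.
By Dirichlet's theorem the series converges to their average, [(4) + (-5)]/2 = -1/2.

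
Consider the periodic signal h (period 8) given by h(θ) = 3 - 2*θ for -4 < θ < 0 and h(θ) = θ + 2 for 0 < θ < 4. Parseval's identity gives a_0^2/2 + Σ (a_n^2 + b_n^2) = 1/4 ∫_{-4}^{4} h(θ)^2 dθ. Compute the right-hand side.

1/4 ∫_{-4}^{4} h(θ)^2 dθ = 1/4 · (860/3) = 215/3.

215/3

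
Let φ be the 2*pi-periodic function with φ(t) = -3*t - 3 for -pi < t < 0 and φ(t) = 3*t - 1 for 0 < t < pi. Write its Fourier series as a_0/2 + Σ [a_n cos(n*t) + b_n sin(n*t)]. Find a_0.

a_0 = 1/pi ∫_{-pi}^{pi} φ(t) dt = 1/pi · (pi*(-4 + 3*pi)) = -4 + 3*pi.

-4 + 3*pi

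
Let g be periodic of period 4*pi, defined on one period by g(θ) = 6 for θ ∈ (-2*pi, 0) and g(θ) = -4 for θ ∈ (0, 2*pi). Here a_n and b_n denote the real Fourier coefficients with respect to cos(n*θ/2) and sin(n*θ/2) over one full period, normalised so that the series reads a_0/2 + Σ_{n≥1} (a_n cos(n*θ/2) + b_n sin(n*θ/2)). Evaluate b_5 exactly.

b_5 = (1/(2*pi)) ∫_{-2*pi}^{2*pi} g(θ) sin(5*θ/2) dθ.
Split the integral at the breakpoints.
Directly, an antiderivative of (6) sin(5*θ/2) is -12*cos(5*θ/2)/5; evaluating from -2*pi to 0: ∫_{-2*pi}^{0} (6) sin(5*θ/2) dθ = (-12/5) - (12/5) = -24/5.
Directly, an antiderivative of (-4) sin(5*θ/2) is 8*cos(5*θ/2)/5; evaluating from 0 to 2*pi: ∫_{0}^{2*pi} (-4) sin(5*θ/2) dθ = (-8/5) - (8/5) = -16/5.
Summing the pieces and multiplying by (1/(2*pi)) gives b_5 = -4/pi.

-4/pi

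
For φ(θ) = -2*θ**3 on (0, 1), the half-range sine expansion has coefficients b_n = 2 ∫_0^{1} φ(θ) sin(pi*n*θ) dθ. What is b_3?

4*(2 - 3*pi**2)/(9*pi**3)

b_3 = 2 ∫_0^{1} (-2*θ**3) sin(3*pi*θ) dθ.
Integrating by parts three times (tabular method), an antiderivative of (-2*θ**3) sin(3*pi*θ) is 2*θ**3*cos(3*pi*θ)/(3*pi) - 2*θ**2*sin(3*pi*θ)/(3*pi**2) - 4*θ*cos(3*pi*θ)/(9*pi**3) + 4*sin(3*pi*θ)/(27*pi**4); evaluating from 0 to 1: ∫_{0}^{1} (-2*θ**3) sin(3*pi*θ) dθ = (2*(2 - 3*pi**2)/(9*pi**3)) - (0) = 2*(2 - 3*pi**2)/(9*pi**3).
Hence b_3 = 2·(2*(2 - 3*pi**2)/(9*pi**3)) = 4*(2 - 3*pi**2)/(9*pi**3).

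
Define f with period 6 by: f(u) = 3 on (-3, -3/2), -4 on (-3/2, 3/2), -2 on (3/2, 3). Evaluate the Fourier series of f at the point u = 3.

1/2

At u = 3 the one-sided limits are f(3^-) = -2 and f(3^+) = 3.
By Dirichlet's theorem the series converges to their average, [(-2) + (3)]/2 = 1/2.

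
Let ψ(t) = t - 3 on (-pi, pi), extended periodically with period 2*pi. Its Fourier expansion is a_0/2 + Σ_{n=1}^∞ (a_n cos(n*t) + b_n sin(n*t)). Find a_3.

a_3 = 1/pi ∫_{-pi}^{pi} ψ(t) cos(3*t) dt.
Integrating by parts (boundary term plus one more integral), an antiderivative of (t - 3) cos(3*t) is t*sin(3*t)/3 - sin(3*t) + cos(3*t)/9; evaluating from -pi to pi: ∫_{-pi}^{pi} (t - 3) cos(3*t) dt = (-1/9) - (-1/9) = 0.
Hence a_3 = (1/pi)·(0) = 0.

0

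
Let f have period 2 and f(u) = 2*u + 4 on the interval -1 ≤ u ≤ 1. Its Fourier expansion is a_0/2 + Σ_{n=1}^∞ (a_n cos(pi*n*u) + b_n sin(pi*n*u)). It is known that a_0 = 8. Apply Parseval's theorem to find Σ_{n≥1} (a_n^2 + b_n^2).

Parseval: a_0^2/2 + Σ_{n≥1} (a_n^2+b_n^2) = ∫_{-1}^{1} f(u)^2 du = 104/3.
Subtract a_0^2/2 = 32: Σ (a_n^2+b_n^2) = 8/3.

8/3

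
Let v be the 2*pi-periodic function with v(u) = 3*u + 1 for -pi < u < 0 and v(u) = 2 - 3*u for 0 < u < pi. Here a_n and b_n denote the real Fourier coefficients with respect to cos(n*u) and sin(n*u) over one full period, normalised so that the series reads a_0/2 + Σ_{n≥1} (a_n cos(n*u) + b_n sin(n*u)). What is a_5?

a_5 = 1/pi ∫_{-pi}^{pi} v(u) cos(5*u) du.
Split the integral at the breakpoints.
Integrating by parts (boundary term plus one more integral), an antiderivative of (3*u + 1) cos(5*u) is 3*u*sin(5*u)/5 + sin(5*u)/5 + 3*cos(5*u)/25; evaluating from -pi to 0: ∫_{-pi}^{0} (3*u + 1) cos(5*u) du = (3/25) - (-3/25) = 6/25.
Integrating by parts (boundary term plus one more integral), an antiderivative of (2 - 3*u) cos(5*u) is -3*u*sin(5*u)/5 + 2*sin(5*u)/5 - 3*cos(5*u)/25; evaluating from 0 to pi: ∫_{0}^{pi} (2 - 3*u) cos(5*u) du = (3/25) - (-3/25) = 6/25.
Summing the pieces and multiplying by (1/pi) gives a_5 = 12/(25*pi).

12/(25*pi)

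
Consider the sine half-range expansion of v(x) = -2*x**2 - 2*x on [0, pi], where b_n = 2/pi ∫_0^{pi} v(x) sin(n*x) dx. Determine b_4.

b_4 = 2/pi ∫_0^{pi} (-2*x**2 - 2*x) sin(4*x) dx.
Integrating by parts twice (tabular method), an antiderivative of (-2*x**2 - 2*x) sin(4*x) is x**2*cos(4*x)/2 - x*sin(4*x)/4 + x*cos(4*x)/2 - sin(4*x)/8 - cos(4*x)/16; evaluating from 0 to pi: ∫_{0}^{pi} (-2*x**2 - 2*x) sin(4*x) dx = (-1/16 + pi/2 + pi**2/2) - (-1/16) = pi*(1 + pi)/2.
Hence b_4 = (2/pi)·(pi*(1 + pi)/2) = 1 + pi.

1 + pi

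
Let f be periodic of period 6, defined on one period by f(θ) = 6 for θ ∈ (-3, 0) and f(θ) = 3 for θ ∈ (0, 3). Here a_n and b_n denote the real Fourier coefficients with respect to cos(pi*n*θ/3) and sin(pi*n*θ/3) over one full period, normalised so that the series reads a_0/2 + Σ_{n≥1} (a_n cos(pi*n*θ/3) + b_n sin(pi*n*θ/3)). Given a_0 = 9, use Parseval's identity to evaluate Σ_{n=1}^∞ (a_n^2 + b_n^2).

Parseval: a_0^2/2 + Σ_{n≥1} (a_n^2+b_n^2) = 1/3 ∫_{-3}^{3} f(θ)^2 dθ = 45.
Subtract a_0^2/2 = 81/2: Σ (a_n^2+b_n^2) = 9/2.

9/2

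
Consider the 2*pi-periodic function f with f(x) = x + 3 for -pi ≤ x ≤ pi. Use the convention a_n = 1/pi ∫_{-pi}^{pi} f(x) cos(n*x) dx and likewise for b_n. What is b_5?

2/5

b_5 = 1/pi ∫_{-pi}^{pi} f(x) sin(5*x) dx.
Integrating by parts (boundary term plus one more integral), an antiderivative of (x + 3) sin(5*x) is -x*cos(5*x)/5 + sin(5*x)/25 - 3*cos(5*x)/5; evaluating from -pi to pi: ∫_{-pi}^{pi} (x + 3) sin(5*x) dx = (3/5 + pi/5) - (3/5 - pi/5) = 2*pi/5.
Hence b_5 = (1/pi)·(2*pi/5) = 2/5.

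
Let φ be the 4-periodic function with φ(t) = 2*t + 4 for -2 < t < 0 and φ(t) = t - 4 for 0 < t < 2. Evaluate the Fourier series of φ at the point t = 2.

At t = 2 the one-sided limits are φ(2^-) = -2 and φ(2^+) = 0.
By Dirichlet's theorem the series converges to their average, [(-2) + (0)]/2 = -1.

-1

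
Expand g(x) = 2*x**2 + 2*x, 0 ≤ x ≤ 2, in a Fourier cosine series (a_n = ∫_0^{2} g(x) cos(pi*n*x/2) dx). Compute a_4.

a_4 = ∫_0^{2} (2*x**2 + 2*x) cos(2*pi*x) dx.
Integrating by parts twice (tabular method), an antiderivative of (2*x**2 + 2*x) cos(2*pi*x) is x**2*sin(2*pi*x)/pi + x*sin(2*pi*x)/pi + x*cos(2*pi*x)/pi**2 - sin(2*pi*x)/(2*pi**3) + cos(2*pi*x)/(2*pi**2); evaluating from 0 to 2: ∫_{0}^{2} (2*x**2 + 2*x) cos(2*pi*x) dx = (5/(2*pi**2)) - (1/(2*pi**2)) = 2/pi**2.
Hence a_4 = 2/pi**2.

2/pi**2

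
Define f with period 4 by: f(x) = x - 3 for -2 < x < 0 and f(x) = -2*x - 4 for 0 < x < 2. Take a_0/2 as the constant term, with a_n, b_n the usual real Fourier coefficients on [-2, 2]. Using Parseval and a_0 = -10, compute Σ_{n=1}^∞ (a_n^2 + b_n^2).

Parseval: a_0^2/2 + Σ_{n≥1} (a_n^2+b_n^2) = 1/2 ∫_{-2}^{2} f(x)^2 dx = 161/3.
Subtract a_0^2/2 = 50: Σ (a_n^2+b_n^2) = 11/3.

11/3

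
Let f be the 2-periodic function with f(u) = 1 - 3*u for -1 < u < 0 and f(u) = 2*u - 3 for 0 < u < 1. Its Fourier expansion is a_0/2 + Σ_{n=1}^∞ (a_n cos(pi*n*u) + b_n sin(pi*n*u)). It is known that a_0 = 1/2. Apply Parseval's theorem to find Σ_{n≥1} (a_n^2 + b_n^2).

269/24

Parseval: a_0^2/2 + Σ_{n≥1} (a_n^2+b_n^2) = ∫_{-1}^{1} f(u)^2 du = 34/3.
Subtract a_0^2/2 = 1/8: Σ (a_n^2+b_n^2) = 269/24.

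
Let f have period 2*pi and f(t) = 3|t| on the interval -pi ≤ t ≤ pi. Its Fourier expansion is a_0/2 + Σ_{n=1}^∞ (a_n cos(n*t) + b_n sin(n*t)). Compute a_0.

3*pi

a_0 = 1/pi ∫_{-pi}^{pi} f(t) dt = 1/pi · (3*pi**2) = 3*pi.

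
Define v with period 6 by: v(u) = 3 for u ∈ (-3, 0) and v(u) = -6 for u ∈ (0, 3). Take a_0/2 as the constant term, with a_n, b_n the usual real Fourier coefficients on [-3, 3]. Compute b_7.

-18/(7*pi)

b_7 = 1/3 ∫_{-3}^{3} v(u) sin(7*pi*u/3) du.
Split the integral at the breakpoints.
Directly, an antiderivative of (3) sin(7*pi*u/3) is -9*cos(7*pi*u/3)/(7*pi); evaluating from -3 to 0: ∫_{-3}^{0} (3) sin(7*pi*u/3) du = (-9/(7*pi)) - (9/(7*pi)) = -18/(7*pi).
Directly, an antiderivative of (-6) sin(7*pi*u/3) is 18*cos(7*pi*u/3)/(7*pi); evaluating from 0 to 3: ∫_{0}^{3} (-6) sin(7*pi*u/3) du = (-18/(7*pi)) - (18/(7*pi)) = -36/(7*pi).
Summing the pieces and multiplying by (1/3) gives b_7 = -18/(7*pi).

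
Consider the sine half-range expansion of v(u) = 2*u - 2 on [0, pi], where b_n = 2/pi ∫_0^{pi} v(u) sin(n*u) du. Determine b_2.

b_2 = 2/pi ∫_0^{pi} (2*u - 2) sin(2*u) du.
Integrating by parts (boundary term plus one more integral), an antiderivative of (2*u - 2) sin(2*u) is -u*cos(2*u) + sin(2*u)/2 + cos(2*u); evaluating from 0 to pi: ∫_{0}^{pi} (2*u - 2) sin(2*u) du = (1 - pi) - (1) = -pi.
Hence b_2 = (2/pi)·(-pi) = -2.

-2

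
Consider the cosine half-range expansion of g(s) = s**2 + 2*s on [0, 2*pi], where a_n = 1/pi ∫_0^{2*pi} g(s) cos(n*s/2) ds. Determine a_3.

a_3 = 1/pi ∫_0^{2*pi} (s**2 + 2*s) cos(3*s/2) ds.
Integrating by parts twice (tabular method), an antiderivative of (s**2 + 2*s) cos(3*s/2) is 2*s**2*sin(3*s/2)/3 + 4*s*sin(3*s/2)/3 + 8*s*cos(3*s/2)/9 - 16*sin(3*s/2)/27 + 8*cos(3*s/2)/9; evaluating from 0 to 2*pi: ∫_{0}^{2*pi} (s**2 + 2*s) cos(3*s/2) ds = (-16*pi/9 - 8/9) - (8/9) = -16*pi/9 - 16/9.
Hence a_3 = (1/pi)·(-16*pi/9 - 16/9) = 16*(-pi - 1)/(9*pi).

16*(-pi - 1)/(9*pi)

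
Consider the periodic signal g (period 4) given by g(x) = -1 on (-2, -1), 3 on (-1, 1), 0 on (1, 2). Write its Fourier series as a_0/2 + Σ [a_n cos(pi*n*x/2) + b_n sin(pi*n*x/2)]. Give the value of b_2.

b_2 = 1/2 ∫_{-2}^{2} g(x) sin(pi*x) dx.
Split the integral at the breakpoints.
Directly, an antiderivative of (-1) sin(pi*x) is cos(pi*x)/pi; evaluating from -2 to -1: ∫_{-2}^{-1} (-1) sin(pi*x) dx = (-1/pi) - (1/pi) = -2/pi.
Directly, an antiderivative of (3) sin(pi*x) is -3*cos(pi*x)/pi; evaluating from -1 to 1: ∫_{-1}^{1} (3) sin(pi*x) dx = (3/pi) - (3/pi) = 0.
∫_{1}^{2} (0) sin(pi*x) dx = 0.
Summing the pieces and multiplying by (1/2) gives b_2 = -1/pi.

-1/pi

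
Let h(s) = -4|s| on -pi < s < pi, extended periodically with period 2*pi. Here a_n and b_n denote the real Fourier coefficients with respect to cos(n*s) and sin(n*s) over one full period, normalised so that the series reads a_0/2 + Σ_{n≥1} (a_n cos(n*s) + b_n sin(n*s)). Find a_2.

0

a_2 = 1/pi ∫_{-pi}^{pi} h(s) cos(2*s) ds.
h is even and cos(2*s) is even, so the integrand is even and a_2 = 2/pi ∫_0^{pi} h(s) cos(2*s) ds.
Integrating by parts (boundary term plus one more integral), an antiderivative of (-4*s) cos(2*s) is -2*s*sin(2*s) - cos(2*s); evaluating from 0 to pi: ∫_{0}^{pi} (-4*s) cos(2*s) ds = (-1) - (-1) = 0.
Hence a_2 = (2/pi)·(0) = 0.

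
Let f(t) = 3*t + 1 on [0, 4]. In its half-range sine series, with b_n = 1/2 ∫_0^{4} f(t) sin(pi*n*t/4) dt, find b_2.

b_2 = 1/2 ∫_0^{4} (3*t + 1) sin(pi*t/2) dt.
Integrating by parts (boundary term plus one more integral), an antiderivative of (3*t + 1) sin(pi*t/2) is -6*t*cos(pi*t/2)/pi + 12*sin(pi*t/2)/pi**2 - 2*cos(pi*t/2)/pi; evaluating from 0 to 4: ∫_{0}^{4} (3*t + 1) sin(pi*t/2) dt = (-26/pi) - (-2/pi) = -24/pi.
Hence b_2 = (1/2)·(-24/pi) = -12/pi.

-12/pi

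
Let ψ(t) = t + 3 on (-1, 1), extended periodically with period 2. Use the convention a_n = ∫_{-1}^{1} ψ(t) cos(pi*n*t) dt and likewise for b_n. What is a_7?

0

a_7 = ∫_{-1}^{1} ψ(t) cos(7*pi*t) dt.
Integrating by parts (boundary term plus one more integral), an antiderivative of (t + 3) cos(7*pi*t) is t*sin(7*pi*t)/(7*pi) + 3*sin(7*pi*t)/(7*pi) + cos(7*pi*t)/(49*pi**2); evaluating from -1 to 1: ∫_{-1}^{1} (t + 3) cos(7*pi*t) dt = (-1/(49*pi**2)) - (-1/(49*pi**2)) = 0.
Hence a_7 = 0.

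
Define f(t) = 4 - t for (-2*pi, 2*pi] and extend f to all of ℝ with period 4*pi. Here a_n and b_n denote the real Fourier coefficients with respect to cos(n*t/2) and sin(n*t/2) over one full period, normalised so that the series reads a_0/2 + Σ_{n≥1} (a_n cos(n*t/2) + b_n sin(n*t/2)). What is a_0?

a_0 = (1/(2*pi)) ∫_{-2*pi}^{2*pi} f(t) dt = (1/(2*pi)) · (16*pi) = 8.

8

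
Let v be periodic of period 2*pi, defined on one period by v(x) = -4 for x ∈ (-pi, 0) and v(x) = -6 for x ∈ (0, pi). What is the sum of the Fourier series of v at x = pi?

At x = pi the one-sided limits are v(pi^-) = -6 and v(pi^+) = -4.
By Dirichlet's theorem the series converges to their average, [(-6) + (-4)]/2 = -5.

-5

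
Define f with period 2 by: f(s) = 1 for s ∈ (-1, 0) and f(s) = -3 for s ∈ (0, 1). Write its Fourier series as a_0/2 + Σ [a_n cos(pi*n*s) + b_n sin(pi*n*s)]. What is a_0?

-2

a_0 = ∫_{-1}^{1} f(s) ds = -2.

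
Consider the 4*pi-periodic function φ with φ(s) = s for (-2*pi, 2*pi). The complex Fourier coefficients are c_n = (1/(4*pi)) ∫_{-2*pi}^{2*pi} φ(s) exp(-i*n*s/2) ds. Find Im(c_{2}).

1

Since φ is real-valued, Im(c_{2}) = -(1/(4*pi)) ∫_{-2*pi}^{2*pi} φ(s) sin(s) ds = -b_{2}/2.
φ is odd and sin(s) is odd, so the integrand is even: ∫_{-2*pi}^{2*pi} φ(s) sin(s) ds = 2∫_0^{2*pi} φ(s) sin(s) ds.
Integrating by parts (boundary term plus one more integral), an antiderivative of (s) sin(s) is -s*cos(s) + sin(s); evaluating from 0 to 2*pi: ∫_{0}^{2*pi} (s) sin(s) ds = (-2*pi) - (0) = -2*pi.
So ∫_{-2*pi}^{2*pi} φ(s) sin(s) ds = -4*pi.
Hence Im(c_{2}) = (-1/(4*pi))·(-4*pi) = 1.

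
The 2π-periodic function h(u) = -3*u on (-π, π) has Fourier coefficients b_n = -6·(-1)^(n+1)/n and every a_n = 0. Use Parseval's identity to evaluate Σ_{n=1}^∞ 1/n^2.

pi**2/6

Parseval: Σ b_n^2 = (1/π) ∫_{-π}^{π} h(u)^2 du = 6*pi**2.
Σ b_n^2 = Σ 36/n^2, so Σ 1/n^2 = (6*pi**2)/36 = pi**2/6.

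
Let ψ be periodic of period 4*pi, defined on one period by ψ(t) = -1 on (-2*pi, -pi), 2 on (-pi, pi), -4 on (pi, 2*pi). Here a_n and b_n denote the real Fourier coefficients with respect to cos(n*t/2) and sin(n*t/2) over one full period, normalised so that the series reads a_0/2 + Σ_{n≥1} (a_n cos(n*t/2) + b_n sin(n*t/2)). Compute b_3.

-1/pi

b_3 = (1/(2*pi)) ∫_{-2*pi}^{2*pi} ψ(t) sin(3*t/2) dt.
Split the integral at the breakpoints.
Directly, an antiderivative of (-1) sin(3*t/2) is 2*cos(3*t/2)/3; evaluating from -2*pi to -pi: ∫_{-2*pi}^{-pi} (-1) sin(3*t/2) dt = (0) - (-2/3) = 2/3.
Directly, an antiderivative of (2) sin(3*t/2) is -4*cos(3*t/2)/3; evaluating from -pi to pi: ∫_{-pi}^{pi} (2) sin(3*t/2) dt = (0) - (0) = 0.
Directly, an antiderivative of (-4) sin(3*t/2) is 8*cos(3*t/2)/3; evaluating from pi to 2*pi: ∫_{pi}^{2*pi} (-4) sin(3*t/2) dt = (-8/3) - (0) = -8/3.
Summing the pieces and multiplying by (1/(2*pi)) gives b_3 = -1/pi.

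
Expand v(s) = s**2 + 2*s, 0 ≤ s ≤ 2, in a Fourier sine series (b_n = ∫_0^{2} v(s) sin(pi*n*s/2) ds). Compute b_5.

16*(-2 + 25*pi**2)/(125*pi**3)

b_5 = ∫_0^{2} (s**2 + 2*s) sin(5*pi*s/2) ds.
Integrating by parts twice (tabular method), an antiderivative of (s**2 + 2*s) sin(5*pi*s/2) is -2*s**2*cos(5*pi*s/2)/(5*pi) + 8*s*sin(5*pi*s/2)/(25*pi**2) - 4*s*cos(5*pi*s/2)/(5*pi) + 8*sin(5*pi*s/2)/(25*pi**2) + 16*cos(5*pi*s/2)/(125*pi**3); evaluating from 0 to 2: ∫_{0}^{2} (s**2 + 2*s) sin(5*pi*s/2) ds = (16*(-1 + 25*pi**2)/(125*pi**3)) - (16/(125*pi**3)) = 16*(-2 + 25*pi**2)/(125*pi**3).
Hence b_5 = 16*(-2 + 25*pi**2)/(125*pi**3).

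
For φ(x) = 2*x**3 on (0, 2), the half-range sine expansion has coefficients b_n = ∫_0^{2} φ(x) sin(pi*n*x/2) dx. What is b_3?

32*(-2 + 3*pi**2)/(9*pi**3)

b_3 = ∫_0^{2} (2*x**3) sin(3*pi*x/2) dx.
Integrating by parts three times (tabular method), an antiderivative of (2*x**3) sin(3*pi*x/2) is -4*x**3*cos(3*pi*x/2)/(3*pi) + 8*x**2*sin(3*pi*x/2)/(3*pi**2) + 32*x*cos(3*pi*x/2)/(9*pi**3) - 64*sin(3*pi*x/2)/(27*pi**4); evaluating from 0 to 2: ∫_{0}^{2} (2*x**3) sin(3*pi*x/2) dx = (32*(-2 + 3*pi**2)/(9*pi**3)) - (0) = 32*(-2 + 3*pi**2)/(9*pi**3).
Hence b_3 = 32*(-2 + 3*pi**2)/(9*pi**3).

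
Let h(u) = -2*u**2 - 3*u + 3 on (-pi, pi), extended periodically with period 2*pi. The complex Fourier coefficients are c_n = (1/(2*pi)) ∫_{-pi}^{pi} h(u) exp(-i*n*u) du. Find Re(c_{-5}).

Since h is real-valued, Re(c_{-5}) = (1/(2*pi)) ∫_{-pi}^{pi} h(u) cos(-5*u) du = a_{5}/2.
Integrating by parts twice (tabular method), an antiderivative of (-2*u**2 - 3*u + 3) cos(-5*u) is -2*u**2*sin(5*u)/5 - 3*u*sin(5*u)/5 - 4*u*cos(5*u)/25 + 79*sin(5*u)/125 - 3*cos(5*u)/25; evaluating from -pi to pi: ∫_{-pi}^{pi} (-2*u**2 - 3*u + 3) cos(-5*u) du = (3/25 + 4*pi/25) - (3/25 - 4*pi/25) = 8*pi/25.
Hence Re(c_{-5}) = (1/(2*pi))·(8*pi/25) = 4/25.

4/25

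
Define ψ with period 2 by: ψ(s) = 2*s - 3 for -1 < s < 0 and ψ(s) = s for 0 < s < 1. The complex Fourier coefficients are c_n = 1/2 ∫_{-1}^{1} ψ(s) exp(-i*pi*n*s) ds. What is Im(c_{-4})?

Since ψ is real-valued, Im(c_{-4}) = -1/2 ∫_{-1}^{1} ψ(s) sin(-4*pi*s) ds = b_{4}/2.
Split the integral at the breakpoints.
Integrating by parts (boundary term plus one more integral), an antiderivative of (2*s - 3) sin(-4*pi*s) is s*cos(4*pi*s)/(2*pi) - sin(4*pi*s)/(8*pi**2) - 3*cos(4*pi*s)/(4*pi); evaluating from -1 to 0: ∫_{-1}^{0} (2*s - 3) sin(-4*pi*s) ds = (-3/(4*pi)) - (-5/(4*pi)) = 1/(2*pi).
Integrating by parts (boundary term plus one more integral), an antiderivative of (s) sin(-4*pi*s) is s*cos(4*pi*s)/(4*pi) - sin(4*pi*s)/(16*pi**2); evaluating from 0 to 1: ∫_{0}^{1} (s) sin(-4*pi*s) ds = (1/(4*pi)) - (0) = 1/(4*pi).
So ∫_{-1}^{1} ψ(s) sin(-4*pi*s) ds = 3/(4*pi).
Hence Im(c_{-4}) = (-1/2)·(3/(4*pi)) = -3/(8*pi).

-3/(8*pi)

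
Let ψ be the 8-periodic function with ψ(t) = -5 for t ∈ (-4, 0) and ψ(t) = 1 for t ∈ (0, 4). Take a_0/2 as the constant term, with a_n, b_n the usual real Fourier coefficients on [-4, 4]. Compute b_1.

b_1 = 1/4 ∫_{-4}^{4} ψ(t) sin(pi*t/4) dt.
Split the integral at the breakpoints.
Directly, an antiderivative of (-5) sin(pi*t/4) is 20*cos(pi*t/4)/pi; evaluating from -4 to 0: ∫_{-4}^{0} (-5) sin(pi*t/4) dt = (20/pi) - (-20/pi) = 40/pi.
Directly, an antiderivative of (1) sin(pi*t/4) is -4*cos(pi*t/4)/pi; evaluating from 0 to 4: ∫_{0}^{4} (1) sin(pi*t/4) dt = (4/pi) - (-4/pi) = 8/pi.
Summing the pieces and multiplying by (1/4) gives b_1 = 12/pi.

12/pi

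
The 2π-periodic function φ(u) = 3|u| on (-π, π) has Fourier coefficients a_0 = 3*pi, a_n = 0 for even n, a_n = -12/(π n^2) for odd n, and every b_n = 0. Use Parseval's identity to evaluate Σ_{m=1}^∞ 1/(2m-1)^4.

pi**4/96

Parseval: a_0^2/2 + Σ a_n^2 = (1/π) ∫_{-π}^{π} φ(u)^2 du = 6*pi**2.
Subtract a_0^2/2 = 9*pi**2/2: Σ a_n^2 = 3*pi**2/2.
Only odd n contribute, with a_n^2 = 144/(π^2 n^4), so Σ_{m≥1} 1/(2m-1)^4 = π^2·(3*pi**2/2)/144 = pi**4/96.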